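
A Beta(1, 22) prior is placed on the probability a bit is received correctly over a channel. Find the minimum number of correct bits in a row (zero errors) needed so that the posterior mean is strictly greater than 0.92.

k = 253

After k correct bits and 0 errors the posterior is Beta(1+k, 22), with mean (1+k)/(1+22+k).
Set (1+k)/(23+k) > 0.92 and solve: k > (0.92·23 − 1)/(1 − 0.92) = 252.000.
The smallest integer exceeding 252.000 is 253.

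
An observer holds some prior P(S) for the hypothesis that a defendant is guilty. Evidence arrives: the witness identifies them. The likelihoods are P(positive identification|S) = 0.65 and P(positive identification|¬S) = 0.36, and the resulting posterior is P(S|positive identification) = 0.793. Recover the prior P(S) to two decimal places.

In odds form, posterior odds = prior odds × likelihood ratio, so prior odds = posterior odds ÷ LR.
Posterior odds = 0.793/(1−0.793) = 3.8309. LR = 0.65/0.36 = 1.8056.
Prior odds = 3.8309/1.8056 = 2.1217, so P(S) = 2.1217/(1+2.1217) ≈ 0.68.

P(S) = 0.68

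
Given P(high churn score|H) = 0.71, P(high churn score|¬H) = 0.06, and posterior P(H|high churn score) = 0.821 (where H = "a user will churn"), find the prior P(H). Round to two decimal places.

P(H) = 0.28

Bayes' rule in odds form gives O(H|E) = O(H)·[P(E|H)/P(E|¬H)], hence O(H) = O(H|E)/LR.
Posterior odds = 0.821/(1−0.821) = 4.5866. LR = 0.71/0.06 = 11.8333.
Prior odds = 4.5866/11.8333 = 0.3876, so P(H) = 0.3876/(1+0.3876) ≈ 0.28.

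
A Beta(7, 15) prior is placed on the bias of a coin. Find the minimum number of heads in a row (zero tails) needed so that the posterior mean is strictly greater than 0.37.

After k heads and 0 tails the posterior is Beta(7+k, 15), with mean (7+k)/(7+15+k).
Set (7+k)/(22+k) > 0.37 and solve: k > (0.37·22 − 7)/(1 − 0.37) = 1.810.
The smallest integer exceeding 1.810 is 2.

k = 2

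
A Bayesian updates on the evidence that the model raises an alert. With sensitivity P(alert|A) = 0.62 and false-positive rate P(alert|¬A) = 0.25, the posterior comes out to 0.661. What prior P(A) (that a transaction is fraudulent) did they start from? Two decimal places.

Bayes' rule in odds form gives O(A|E) = O(A)·[P(E|A)/P(E|¬A)], hence O(A) = O(A|E)/LR.
Posterior odds = 0.661/(1−0.661) = 1.9499. LR = 0.62/0.25 = 2.4800.
Prior odds = 1.9499/2.4800 = 0.7863, so P(A) = 0.7863/(1+0.7863) ≈ 0.44.

P(A) = 0.44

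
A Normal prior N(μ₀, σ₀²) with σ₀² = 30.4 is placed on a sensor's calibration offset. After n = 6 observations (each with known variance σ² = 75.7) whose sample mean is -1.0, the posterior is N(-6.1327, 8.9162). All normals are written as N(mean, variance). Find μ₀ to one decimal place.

μ₀ = -18.5

The posterior mean is a precision-weighted average: μ_n = (τ₀μ₀ + τ_data·x̄)/(τ₀+τ_data), with τ₀=1/σ₀² and τ_data=n/σ².
Here τ₀ = 1/30.4 = 0.032895 and τ_data = 6/75.7 = 0.079260, so τ_n = 0.112155.
Rearranging for μ₀: μ₀ = (μ_n·τ_n − τ_data·x̄)/τ₀ = (-6.1327·0.112155 − 0.079260·-1.0) / 0.032895 = -0.608553/0.032895 ≈ -18.5.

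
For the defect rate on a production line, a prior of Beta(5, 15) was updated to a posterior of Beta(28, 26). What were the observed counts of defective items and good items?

Under Beta–binomial conjugacy the posterior parameters are (α+s, β+f).
Match parameters: s=28−5=23, f=26−15=11.

23 defective items and 11 good items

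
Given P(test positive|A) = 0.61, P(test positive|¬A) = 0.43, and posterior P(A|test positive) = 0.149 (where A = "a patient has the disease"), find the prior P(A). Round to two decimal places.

In odds form, posterior odds = prior odds × likelihood ratio, so prior odds = posterior odds ÷ LR.
Posterior odds = 0.149/(1−0.149) = 0.1751. LR = 0.61/0.43 = 1.4186.
Prior odds = 0.1751/1.4186 = 0.1234, so P(A) = 0.1234/(1+0.1234) ≈ 0.11.

P(A) = 0.11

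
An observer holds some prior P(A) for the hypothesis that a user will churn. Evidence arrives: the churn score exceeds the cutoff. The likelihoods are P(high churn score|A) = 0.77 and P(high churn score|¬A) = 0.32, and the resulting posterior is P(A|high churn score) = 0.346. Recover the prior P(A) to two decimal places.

In odds form, posterior odds = prior odds × likelihood ratio, so prior odds = posterior odds ÷ LR.
Posterior odds = 0.346/(1−0.346) = 0.5291. LR = 0.77/0.32 = 2.4062.
Prior odds = 0.5291/2.4062 = 0.2199, so P(A) = 0.2199/(1+0.2199) ≈ 0.18.

P(A) = 0.18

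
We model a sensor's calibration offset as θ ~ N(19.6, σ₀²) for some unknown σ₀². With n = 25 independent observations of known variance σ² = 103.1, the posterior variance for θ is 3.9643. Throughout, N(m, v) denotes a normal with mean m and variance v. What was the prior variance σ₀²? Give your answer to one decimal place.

σ₀² = 102.4

Posterior precision equals prior precision plus data precision: 1/σ_n² = 1/σ₀² + n/σ².
So 1/σ₀² = 1/3.9643 − 25/103.1 = 0.252251 − 0.242483 = 0.009768.
Hence σ₀² = 1/0.009768 ≈ 102.4.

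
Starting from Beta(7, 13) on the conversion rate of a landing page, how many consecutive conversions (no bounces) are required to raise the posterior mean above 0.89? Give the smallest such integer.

After k conversions and 0 bounces the posterior is Beta(7+k, 13), with mean (7+k)/(7+13+k).
Set (7+k)/(20+k) > 0.89 and solve: k > (0.89·20 − 7)/(1 − 0.89) = 98.182.
The smallest integer exceeding 98.182 is 99.

k = 99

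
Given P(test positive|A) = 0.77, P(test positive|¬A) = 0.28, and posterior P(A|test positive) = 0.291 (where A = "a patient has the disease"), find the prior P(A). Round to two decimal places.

P(A) = 0.13

Bayes' rule in odds form gives O(A|E) = O(A)·[P(E|A)/P(E|¬A)], hence O(A) = O(A|E)/LR.
Posterior odds = 0.291/(1−0.291) = 0.4104. LR = 0.77/0.28 = 2.7500.
Prior odds = 0.4104/2.7500 = 0.1492, so P(A) = 0.1492/(1+0.1492) ≈ 0.13.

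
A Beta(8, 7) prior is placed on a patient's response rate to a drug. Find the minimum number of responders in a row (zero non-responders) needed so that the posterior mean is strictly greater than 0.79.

k = 19

After k responders and 0 non-responders the posterior is Beta(8+k, 7), with mean (8+k)/(8+7+k).
Set (8+k)/(15+k) > 0.79 and solve: k > (0.79·15 − 8)/(1 − 0.79) = 18.333.
The smallest integer exceeding 18.333 is 19.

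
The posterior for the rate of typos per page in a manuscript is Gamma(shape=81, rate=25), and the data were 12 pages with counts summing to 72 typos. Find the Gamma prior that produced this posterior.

Gamma(shape=9, rate=13)

Gamma–Poisson conjugacy: posterior shape = α + Σxᵢ, posterior rate = β + n.
So α = 81 − 72 = 9 and β = 25 − 12 = 13.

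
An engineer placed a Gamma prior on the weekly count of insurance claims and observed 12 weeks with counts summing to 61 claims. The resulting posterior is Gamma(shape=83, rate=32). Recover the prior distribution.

Gamma(shape=22, rate=20)

A Gamma(α, β) prior (rate parametrization) on a Poisson rate with n observations summing to S gives posterior Gamma(α+S, β+n).
So α = 83 − 61 = 22 and β = 32 − 12 = 20.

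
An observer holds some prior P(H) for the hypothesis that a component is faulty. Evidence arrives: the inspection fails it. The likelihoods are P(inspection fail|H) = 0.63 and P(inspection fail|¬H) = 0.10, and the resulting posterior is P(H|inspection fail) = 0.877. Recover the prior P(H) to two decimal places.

P(H) = 0.53

Bayes' rule in odds form gives O(H|E) = O(H)·[P(E|H)/P(E|¬H)], hence O(H) = O(H|E)/LR.
Posterior odds = 0.877/(1−0.877) = 7.1301. LR = 0.63/0.10 = 6.3000.
Prior odds = 7.1301/6.3000 = 1.1318, so P(H) = 1.1318/(1+1.1318) ≈ 0.53.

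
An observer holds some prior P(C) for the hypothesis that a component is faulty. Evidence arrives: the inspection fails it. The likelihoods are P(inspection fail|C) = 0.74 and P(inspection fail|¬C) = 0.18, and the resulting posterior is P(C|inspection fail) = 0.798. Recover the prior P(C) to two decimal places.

P(C) = 0.49

In odds form, posterior odds = prior odds × likelihood ratio, so prior odds = posterior odds ÷ LR.
Posterior odds = 0.798/(1−0.798) = 3.9505. LR = 0.74/0.18 = 4.1111.
Prior odds = 3.9505/4.1111 = 0.9609, so P(C) = 0.9609/(1+0.9609) ≈ 0.49.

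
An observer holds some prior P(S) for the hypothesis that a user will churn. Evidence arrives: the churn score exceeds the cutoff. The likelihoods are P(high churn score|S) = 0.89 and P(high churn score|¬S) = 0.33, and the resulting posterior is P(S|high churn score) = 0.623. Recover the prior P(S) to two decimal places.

P(S) = 0.38

In odds form, posterior odds = prior odds × likelihood ratio, so prior odds = posterior odds ÷ LR.
Posterior odds = 0.623/(1−0.623) = 1.6525. LR = 0.89/0.33 = 2.6970.
Prior odds = 1.6525/2.6970 = 0.6127, so P(S) = 0.6127/(1+0.6127) ≈ 0.38.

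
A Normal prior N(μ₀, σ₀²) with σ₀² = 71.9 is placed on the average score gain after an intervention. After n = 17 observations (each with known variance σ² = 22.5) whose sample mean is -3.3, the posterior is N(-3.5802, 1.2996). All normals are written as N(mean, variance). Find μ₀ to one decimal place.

μ₀ = -18.8

The posterior mean is a precision-weighted average: μ_n = (τ₀μ₀ + τ_data·x̄)/(τ₀+τ_data), with τ₀=1/σ₀² and τ_data=n/σ².
Here τ₀ = 1/71.9 = 0.013908 and τ_data = 17/22.5 = 0.755556, so τ_n = 0.769464.
Rearranging for μ₀: μ₀ = (μ_n·τ_n − τ_data·x̄)/τ₀ = (-3.5802·0.769464 − 0.755556·-3.3) / 0.013908 = -0.261500/0.013908 ≈ -18.8.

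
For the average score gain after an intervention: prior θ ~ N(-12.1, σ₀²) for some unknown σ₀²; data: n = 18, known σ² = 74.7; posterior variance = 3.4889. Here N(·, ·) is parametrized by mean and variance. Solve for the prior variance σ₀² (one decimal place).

σ₀² = 21.9

For the Normal–Normal model with known σ², precisions add: τ_n = τ₀ + n/σ².
So 1/σ₀² = 1/3.4889 − 18/74.7 = 0.286623 − 0.240964 = 0.045659.
Hence σ₀² = 1/0.045659 ≈ 21.9.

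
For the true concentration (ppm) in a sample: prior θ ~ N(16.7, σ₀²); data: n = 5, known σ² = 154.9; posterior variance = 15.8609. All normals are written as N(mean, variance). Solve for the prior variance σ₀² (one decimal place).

For the Normal–Normal model with known σ², precisions add: τ_n = τ₀ + n/σ².
So 1/σ₀² = 1/15.8609 − 5/154.9 = 0.063048 − 0.032279 = 0.030769.
Hence σ₀² = 1/0.030769 ≈ 32.5.

σ₀² = 32.5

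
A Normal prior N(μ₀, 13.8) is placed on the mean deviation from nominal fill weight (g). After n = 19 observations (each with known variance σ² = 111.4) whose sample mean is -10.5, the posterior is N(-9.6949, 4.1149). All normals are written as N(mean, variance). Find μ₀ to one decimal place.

With known observation variance, the Normal–Normal posterior has precision τ_n = τ₀ + n/σ² and mean μ_n = (τ₀μ₀ + (n/σ²)x̄)/τ_n.
Here τ₀ = 1/13.8 = 0.072464 and τ_data = 19/111.4 = 0.170557, so τ_n = 0.243021.
Rearranging for μ₀: μ₀ = (μ_n·τ_n − τ_data·x̄)/τ₀ = (-9.6949·0.243021 − 0.170557·-10.5) / 0.072464 = -0.565216/0.072464 ≈ -7.8.

μ₀ = -7.8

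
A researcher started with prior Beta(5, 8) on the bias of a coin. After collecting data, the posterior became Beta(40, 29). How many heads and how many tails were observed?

Under Beta–binomial conjugacy the posterior parameters are (a+s, b+f).
Match parameters: s=40−5=35, f=29−8=21.

35 heads and 21 tails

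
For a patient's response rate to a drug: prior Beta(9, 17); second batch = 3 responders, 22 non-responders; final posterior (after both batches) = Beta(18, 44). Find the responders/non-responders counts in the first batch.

6 responders and 5 non-responders

Because Beta–binomial updating is additive in the counts, the combined data contributed (α_post−α_prior, β_post−β_prior) successes and failures.
Total across both batches: 18−9=9 responders, 44−17=27 non-responders.
Subtract the second batch: 9−3=6 responders and 27−22=5 non-responders.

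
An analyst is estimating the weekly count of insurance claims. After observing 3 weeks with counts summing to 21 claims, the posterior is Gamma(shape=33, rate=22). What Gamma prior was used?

Gamma(shape=12, rate=19)

A Gamma(α, β) prior (rate parametrization) on a Poisson rate with n observations summing to S gives posterior Gamma(α+S, β+n).
So α = 33 − 21 = 12 and β = 22 − 3 = 19.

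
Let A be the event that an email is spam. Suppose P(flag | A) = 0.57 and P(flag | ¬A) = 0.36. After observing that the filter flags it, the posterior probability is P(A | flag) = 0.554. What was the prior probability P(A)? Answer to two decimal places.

P(A) = 0.44

Bayes' rule in odds form gives O(A|E) = O(A)·[P(E|A)/P(E|¬A)], hence O(A) = O(A|E)/LR.
Posterior odds = 0.554/(1−0.554) = 1.2422. LR = 0.57/0.36 = 1.5833.
Prior odds = 1.2422/1.5833 = 0.7846, so P(A) = 0.7846/(1+0.7846) ≈ 0.44.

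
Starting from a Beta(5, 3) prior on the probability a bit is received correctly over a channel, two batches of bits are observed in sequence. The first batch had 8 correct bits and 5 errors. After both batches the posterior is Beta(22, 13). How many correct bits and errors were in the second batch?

9 correct bits and 5 errors

Sequential conjugate updates are equivalent to a single update on the pooled data, so total successes = posterior α − prior α and total failures = posterior β − prior β.
Total across both batches: 22−5=17 correct bits, 13−3=10 errors.
Subtract the first batch: 17−8=9 correct bits and 10−5=5 errors.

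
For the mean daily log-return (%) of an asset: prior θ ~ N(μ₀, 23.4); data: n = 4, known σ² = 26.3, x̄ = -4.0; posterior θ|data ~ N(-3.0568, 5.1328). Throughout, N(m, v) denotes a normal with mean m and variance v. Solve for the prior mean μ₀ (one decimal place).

μ₀ = 0.3

With known observation variance, the Normal–Normal posterior has precision τ_n = τ₀ + n/σ² and mean μ_n = (τ₀μ₀ + (n/σ²)x̄)/τ_n.
Here τ₀ = 1/23.4 = 0.042735 and τ_data = 4/26.3 = 0.152091, so τ_n = 0.194826.
Rearranging for μ₀: μ₀ = (μ_n·τ_n − τ_data·x̄)/τ₀ = (-3.0568·0.194826 − 0.152091·-4.0) / 0.042735 = 0.012820/0.042735 ≈ 0.3.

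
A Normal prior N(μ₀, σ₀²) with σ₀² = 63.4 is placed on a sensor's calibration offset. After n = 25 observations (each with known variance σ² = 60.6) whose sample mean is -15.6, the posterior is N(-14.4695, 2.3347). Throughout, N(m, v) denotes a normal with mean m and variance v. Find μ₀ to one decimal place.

μ₀ = 15.1

With known observation variance, the Normal–Normal posterior has precision τ_n = τ₀ + n/σ² and mean μ_n = (τ₀μ₀ + (n/σ²)x̄)/τ_n.
Here τ₀ = 1/63.4 = 0.015773 and τ_data = 25/60.6 = 0.412541, so τ_n = 0.428314.
Rearranging for μ₀: μ₀ = (μ_n·τ_n − τ_data·x̄)/τ₀ = (-14.4695·0.428314 − 0.412541·-15.6) / 0.015773 = 0.238150/0.015773 ≈ 15.1.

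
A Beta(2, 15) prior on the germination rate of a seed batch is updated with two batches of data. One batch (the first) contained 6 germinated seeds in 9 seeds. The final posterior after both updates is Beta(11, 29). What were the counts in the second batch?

3 germinated seeds and 11 non-germinating seeds

Because Beta–binomial updating is additive in the counts, the combined data contributed (α_post−α_prior, β_post−β_prior) successes and failures.
Total across both batches: 11−2=9 germinated seeds, 29−15=14 non-germinating seeds.
Subtract the first batch: 9−6=3 germinated seeds and 14−3=11 non-germinating seeds.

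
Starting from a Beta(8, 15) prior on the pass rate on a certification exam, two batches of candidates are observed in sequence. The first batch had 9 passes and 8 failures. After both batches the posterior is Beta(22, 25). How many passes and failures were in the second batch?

5 passes and 2 failures

Sequential conjugate updates are equivalent to a single update on the pooled data, so total successes = posterior α − prior α and total failures = posterior β − prior β.
Total across both batches: 22−8=14 passes, 25−15=10 failures.
Subtract the first batch: 14−9=5 passes and 10−8=2 failures.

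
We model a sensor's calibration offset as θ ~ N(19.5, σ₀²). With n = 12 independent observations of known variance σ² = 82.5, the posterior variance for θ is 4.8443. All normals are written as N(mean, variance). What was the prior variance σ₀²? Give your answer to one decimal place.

σ₀² = 16.4

For the Normal–Normal model with known σ², precisions add: τ_n = τ₀ + n/σ².
So 1/σ₀² = 1/4.8443 − 12/82.5 = 0.206428 − 0.145455 = 0.060973.
Hence σ₀² = 1/0.060973 ≈ 16.4.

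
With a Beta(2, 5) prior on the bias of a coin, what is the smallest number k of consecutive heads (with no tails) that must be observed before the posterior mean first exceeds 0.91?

After k heads and 0 tails the posterior is Beta(2+k, 5), with mean (2+k)/(2+5+k).
Set (2+k)/(7+k) > 0.91 and solve: k > (0.91·7 − 2)/(1 − 0.91) = 48.556.
The smallest integer exceeding 48.556 is 49.

k = 49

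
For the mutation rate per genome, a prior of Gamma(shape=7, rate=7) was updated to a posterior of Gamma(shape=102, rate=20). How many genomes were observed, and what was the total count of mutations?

n = 13 genomes with total 95 mutations

A Gamma(α, β) prior (rate parametrization) on a Poisson rate with n observations summing to S gives posterior Gamma(α+S, β+n).
Matching: Σxᵢ = 102 − 7 = 95 and n = 20 − 7 = 13.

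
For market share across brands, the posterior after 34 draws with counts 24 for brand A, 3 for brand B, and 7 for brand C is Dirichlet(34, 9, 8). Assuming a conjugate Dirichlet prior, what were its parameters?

Dirichlet(10, 6, 1)

For a Dirichlet(α) prior with multinomial counts c, the posterior is Dirichlet(α + c) componentwise.
Subtract each count from the matching posterior parameter: 34−24=10, 9−3=6, 8−7=1.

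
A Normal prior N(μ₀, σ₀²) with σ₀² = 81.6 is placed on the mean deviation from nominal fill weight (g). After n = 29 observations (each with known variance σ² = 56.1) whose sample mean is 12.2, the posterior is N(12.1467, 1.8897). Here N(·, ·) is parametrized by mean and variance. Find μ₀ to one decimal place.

μ₀ = 9.9

With known observation variance, the Normal–Normal posterior has precision τ_n = τ₀ + n/σ² and mean μ_n = (τ₀μ₀ + (n/σ²)x̄)/τ_n.
Here τ₀ = 1/81.6 = 0.012255 and τ_data = 29/56.1 = 0.516934, so τ_n = 0.529189.
Rearranging for μ₀: μ₀ = (μ_n·τ_n − τ_data·x̄)/τ₀ = (12.1467·0.529189 − 0.516934·12.2) / 0.012255 = 0.121305/0.012255 ≈ 9.9.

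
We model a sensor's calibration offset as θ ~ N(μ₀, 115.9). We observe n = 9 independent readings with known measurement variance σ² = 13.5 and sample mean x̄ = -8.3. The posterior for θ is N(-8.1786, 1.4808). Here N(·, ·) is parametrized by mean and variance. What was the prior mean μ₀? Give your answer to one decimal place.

The posterior mean is a precision-weighted average: μ_n = (τ₀μ₀ + τ_data·x̄)/(τ₀+τ_data), with τ₀=1/σ₀² and τ_data=n/σ².
Here τ₀ = 1/115.9 = 0.008628 and τ_data = 9/13.5 = 0.666667, so τ_n = 0.675295.
Rearranging for μ₀: μ₀ = (μ_n·τ_n − τ_data·x̄)/τ₀ = (-8.1786·0.675295 − 0.666667·-8.3) / 0.008628 = 0.010368/0.008628 ≈ 1.2.

μ₀ = 1.2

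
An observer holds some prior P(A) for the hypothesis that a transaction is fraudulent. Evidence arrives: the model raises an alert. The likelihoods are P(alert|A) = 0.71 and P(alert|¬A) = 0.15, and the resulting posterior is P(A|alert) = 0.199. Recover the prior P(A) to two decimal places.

Bayes' rule in odds form gives O(A|E) = O(A)·[P(E|A)/P(E|¬A)], hence O(A) = O(A|E)/LR.
Posterior odds = 0.199/(1−0.199) = 0.2484. LR = 0.71/0.15 = 4.7333.
Prior odds = 0.2484/4.7333 = 0.0525, so P(A) = 0.0525/(1+0.0525) ≈ 0.05.

P(A) = 0.05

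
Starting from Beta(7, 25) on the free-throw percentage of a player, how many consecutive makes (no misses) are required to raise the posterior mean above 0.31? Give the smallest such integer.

After k makes and 0 misses the posterior is Beta(7+k, 25), with mean (7+k)/(7+25+k).
Set (7+k)/(32+k) > 0.31 and solve: k > (0.31·32 − 7)/(1 − 0.31) = 4.232.
The smallest integer exceeding 4.232 is 5.

k = 5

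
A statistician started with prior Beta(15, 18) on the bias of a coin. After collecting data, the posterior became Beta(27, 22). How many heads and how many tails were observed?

12 heads and 4 tails

Under Beta–binomial conjugacy the posterior parameters are (a+s, b+f).
Match parameters: s=27−15=12, f=22−18=4.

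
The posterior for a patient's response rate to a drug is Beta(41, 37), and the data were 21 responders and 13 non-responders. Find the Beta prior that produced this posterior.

Beta(20, 24)

Beta is conjugate to the binomial likelihood: posterior = Beta(α+s, β+f).
Subtract the data counts: 41−21=20, 37−13=24.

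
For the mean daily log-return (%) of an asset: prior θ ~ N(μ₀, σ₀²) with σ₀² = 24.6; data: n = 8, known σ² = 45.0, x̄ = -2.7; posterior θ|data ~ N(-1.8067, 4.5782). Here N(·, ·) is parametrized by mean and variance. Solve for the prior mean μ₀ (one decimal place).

The posterior mean is a precision-weighted average: μ_n = (τ₀μ₀ + τ_data·x̄)/(τ₀+τ_data), with τ₀=1/σ₀² and τ_data=n/σ².
Here τ₀ = 1/24.6 = 0.040650 and τ_data = 8/45.0 = 0.177778, so τ_n = 0.218428.
Rearranging for μ₀: μ₀ = (μ_n·τ_n − τ_data·x̄)/τ₀ = (-1.8067·0.218428 − 0.177778·-2.7) / 0.040650 = 0.085367/0.040650 ≈ 2.1.

μ₀ = 2.1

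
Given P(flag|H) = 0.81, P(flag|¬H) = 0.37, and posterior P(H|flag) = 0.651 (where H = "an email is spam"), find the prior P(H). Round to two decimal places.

P(H) = 0.46

Bayes' rule in odds form gives O(H|E) = O(H)·[P(E|H)/P(E|¬H)], hence O(H) = O(H|E)/LR.
Posterior odds = 0.651/(1−0.651) = 1.8653. LR = 0.81/0.37 = 2.1892.
Prior odds = 1.8653/2.1892 = 0.8520, so P(H) = 0.8520/(1+0.8520) ≈ 0.46.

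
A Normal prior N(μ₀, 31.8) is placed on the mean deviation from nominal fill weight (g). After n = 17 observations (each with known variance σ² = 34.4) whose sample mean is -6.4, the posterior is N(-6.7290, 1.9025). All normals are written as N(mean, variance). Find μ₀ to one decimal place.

With known observation variance, the Normal–Normal posterior has precision τ_n = τ₀ + n/σ² and mean μ_n = (τ₀μ₀ + (n/σ²)x̄)/τ_n.
Here τ₀ = 1/31.8 = 0.031447 and τ_data = 17/34.4 = 0.494186, so τ_n = 0.525633.
Rearranging for μ₀: μ₀ = (μ_n·τ_n − τ_data·x̄)/τ₀ = (-6.7290·0.525633 − 0.494186·-6.4) / 0.031447 = -0.374194/0.031447 ≈ -11.9.

μ₀ = -11.9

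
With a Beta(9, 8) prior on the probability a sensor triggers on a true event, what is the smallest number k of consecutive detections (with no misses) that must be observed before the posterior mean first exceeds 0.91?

After k detections and 0 misses the posterior is Beta(9+k, 8), with mean (9+k)/(9+8+k).
Set (9+k)/(17+k) > 0.91 and solve: k > (0.91·17 − 9)/(1 − 0.91) = 71.889.
The smallest integer exceeding 71.889 is 72.

k = 72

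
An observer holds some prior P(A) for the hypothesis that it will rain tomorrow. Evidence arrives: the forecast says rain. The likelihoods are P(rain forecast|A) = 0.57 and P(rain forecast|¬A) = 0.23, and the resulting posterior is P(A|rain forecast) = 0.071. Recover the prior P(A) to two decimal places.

In odds form, posterior odds = prior odds × likelihood ratio, so prior odds = posterior odds ÷ LR.
Posterior odds = 0.071/(1−0.071) = 0.0764. LR = 0.57/0.23 = 2.4783.
Prior odds = 0.0764/2.4783 = 0.0308, so P(A) = 0.0308/(1+0.0308) ≈ 0.03.

P(A) = 0.03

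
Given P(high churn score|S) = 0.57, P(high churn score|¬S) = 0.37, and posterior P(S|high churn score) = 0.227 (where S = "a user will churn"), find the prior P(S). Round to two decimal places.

In odds form, posterior odds = prior odds × likelihood ratio, so prior odds = posterior odds ÷ LR.
Posterior odds = 0.227/(1−0.227) = 0.2937. LR = 0.57/0.37 = 1.5405.
Prior odds = 0.2937/1.5405 = 0.1907, so P(S) = 0.1907/(1+0.1907) ≈ 0.16.

P(S) = 0.16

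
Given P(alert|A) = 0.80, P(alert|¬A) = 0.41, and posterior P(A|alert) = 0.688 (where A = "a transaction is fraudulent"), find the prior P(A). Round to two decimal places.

In odds form, posterior odds = prior odds × likelihood ratio, so prior odds = posterior odds ÷ LR.
Posterior odds = 0.688/(1−0.688) = 2.2051. LR = 0.80/0.41 = 1.9512.
Prior odds = 2.2051/1.9512 = 1.1301, so P(A) = 1.1301/(1+1.1301) ≈ 0.53.

P(A) = 0.53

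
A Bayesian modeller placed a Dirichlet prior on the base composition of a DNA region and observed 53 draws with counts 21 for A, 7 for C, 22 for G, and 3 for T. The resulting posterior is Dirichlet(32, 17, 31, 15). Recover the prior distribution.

For a Dirichlet(α) prior with multinomial counts c, the posterior is Dirichlet(α + c) componentwise.
Subtract each count from the matching posterior parameter: 32−21=11, 17−7=10, 31−22=9, 15−3=12.

Dirichlet(11, 10, 9, 12)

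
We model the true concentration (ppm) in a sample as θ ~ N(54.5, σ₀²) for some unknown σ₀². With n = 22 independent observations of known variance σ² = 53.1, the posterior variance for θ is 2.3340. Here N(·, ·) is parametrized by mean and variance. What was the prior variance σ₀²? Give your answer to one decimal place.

σ₀² = 70.7

For the Normal–Normal model with known σ², precisions add: τ_n = τ₀ + n/σ².
So 1/σ₀² = 1/2.3340 − 22/53.1 = 0.428449 − 0.414313 = 0.014136.
Hence σ₀² = 1/0.014136 ≈ 70.7.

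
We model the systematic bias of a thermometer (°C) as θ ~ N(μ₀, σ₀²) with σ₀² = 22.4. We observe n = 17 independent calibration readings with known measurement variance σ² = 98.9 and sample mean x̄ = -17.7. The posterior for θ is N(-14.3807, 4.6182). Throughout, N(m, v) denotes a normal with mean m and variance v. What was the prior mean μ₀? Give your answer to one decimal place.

μ₀ = -1.6

With known observation variance, the Normal–Normal posterior has precision τ_n = τ₀ + n/σ² and mean μ_n = (τ₀μ₀ + (n/σ²)x̄)/τ_n.
Here τ₀ = 1/22.4 = 0.044643 and τ_data = 17/98.9 = 0.171891, so τ_n = 0.216534.
Rearranging for μ₀: μ₀ = (μ_n·τ_n − τ_data·x̄)/τ₀ = (-14.3807·0.216534 − 0.171891·-17.7) / 0.044643 = -0.071440/0.044643 ≈ -1.6.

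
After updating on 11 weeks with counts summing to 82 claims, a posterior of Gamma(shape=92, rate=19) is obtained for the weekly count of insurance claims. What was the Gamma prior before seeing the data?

A Gamma(α, β) prior (rate parametrization) on a Poisson rate with n observations summing to S gives posterior Gamma(α+S, β+n).
So α = 92 − 82 = 10 and β = 19 − 11 = 8.

Gamma(shape=10, rate=8)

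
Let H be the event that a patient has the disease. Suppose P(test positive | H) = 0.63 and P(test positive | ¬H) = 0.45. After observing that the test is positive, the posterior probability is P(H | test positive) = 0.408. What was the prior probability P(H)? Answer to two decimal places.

P(H) = 0.33

In odds form, posterior odds = prior odds × likelihood ratio, so prior odds = posterior odds ÷ LR.
Posterior odds = 0.408/(1−0.408) = 0.6892. LR = 0.63/0.45 = 1.4000.
Prior odds = 0.6892/1.4000 = 0.4923, so P(H) = 0.4923/(1+0.4923) ≈ 0.33.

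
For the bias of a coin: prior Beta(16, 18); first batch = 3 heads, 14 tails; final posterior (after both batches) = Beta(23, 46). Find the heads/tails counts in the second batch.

Sequential conjugate updates are equivalent to a single update on the pooled data, so total successes = posterior α − prior α and total failures = posterior β − prior β.
Total across both batches: 23−16=7 heads, 46−18=28 tails.
Subtract the first batch: 7−3=4 heads and 28−14=14 tails.

4 heads and 14 tails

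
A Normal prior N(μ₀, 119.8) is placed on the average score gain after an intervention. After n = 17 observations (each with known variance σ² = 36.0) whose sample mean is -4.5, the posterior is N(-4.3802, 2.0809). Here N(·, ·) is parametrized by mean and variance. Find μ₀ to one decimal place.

μ₀ = 2.4

The posterior mean is a precision-weighted average: μ_n = (τ₀μ₀ + τ_data·x̄)/(τ₀+τ_data), with τ₀=1/σ₀² and τ_data=n/σ².
Here τ₀ = 1/119.8 = 0.008347 and τ_data = 17/36.0 = 0.472222, so τ_n = 0.480569.
Rearranging for μ₀: μ₀ = (μ_n·τ_n − τ_data·x̄)/τ₀ = (-4.3802·0.480569 − 0.472222·-4.5) / 0.008347 = 0.020011/0.008347 ≈ 2.4.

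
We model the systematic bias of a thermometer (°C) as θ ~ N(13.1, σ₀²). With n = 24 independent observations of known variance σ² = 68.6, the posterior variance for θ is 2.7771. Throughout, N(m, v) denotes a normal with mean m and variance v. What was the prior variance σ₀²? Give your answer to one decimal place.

σ₀² = 97.7

Posterior precision equals prior precision plus data precision: 1/σ_n² = 1/σ₀² + n/σ².
So 1/σ₀² = 1/2.7771 − 24/68.6 = 0.360088 − 0.349854 = 0.010234.
Hence σ₀² = 1/0.010234 ≈ 97.7.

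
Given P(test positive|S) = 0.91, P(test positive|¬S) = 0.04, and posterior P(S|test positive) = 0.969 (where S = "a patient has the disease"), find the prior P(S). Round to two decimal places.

P(S) = 0.58

In odds form, posterior odds = prior odds × likelihood ratio, so prior odds = posterior odds ÷ LR.
Posterior odds = 0.969/(1−0.969) = 31.2581. LR = 0.91/0.04 = 22.7500.
Prior odds = 31.2581/22.7500 = 1.3740, so P(S) = 1.3740/(1+1.3740) ≈ 0.58.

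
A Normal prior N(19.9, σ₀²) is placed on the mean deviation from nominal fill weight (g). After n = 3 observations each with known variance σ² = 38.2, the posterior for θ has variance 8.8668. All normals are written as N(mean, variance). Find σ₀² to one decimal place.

For the Normal–Normal model with known σ², precisions add: τ_n = τ₀ + n/σ².
So 1/σ₀² = 1/8.8668 − 3/38.2 = 0.112780 − 0.078534 = 0.034246.
Hence σ₀² = 1/0.034246 ≈ 29.2.

σ₀² = 29.2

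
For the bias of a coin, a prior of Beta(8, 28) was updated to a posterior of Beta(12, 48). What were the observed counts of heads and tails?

4 heads and 20 tails

Beta is conjugate to the binomial likelihood: posterior = Beta(α+s, β+f).
Match parameters: s=12−8=4, f=48−28=20.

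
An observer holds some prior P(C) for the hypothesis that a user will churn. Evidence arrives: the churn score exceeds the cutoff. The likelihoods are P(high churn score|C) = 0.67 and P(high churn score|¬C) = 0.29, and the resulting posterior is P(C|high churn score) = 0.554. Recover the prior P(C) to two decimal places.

P(C) = 0.35

Bayes' rule in odds form gives O(C|E) = O(C)·[P(E|C)/P(E|¬C)], hence O(C) = O(C|E)/LR.
Posterior odds = 0.554/(1−0.554) = 1.2422. LR = 0.67/0.29 = 2.3103.
Prior odds = 1.2422/2.3103 = 0.5377, so P(C) = 0.5377/(1+0.5377) ≈ 0.35.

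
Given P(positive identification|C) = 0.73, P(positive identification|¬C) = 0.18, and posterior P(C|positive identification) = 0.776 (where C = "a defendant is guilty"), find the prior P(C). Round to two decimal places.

Bayes' rule in odds form gives O(C|E) = O(C)·[P(E|C)/P(E|¬C)], hence O(C) = O(C|E)/LR.
Posterior odds = 0.776/(1−0.776) = 3.4643. LR = 0.73/0.18 = 4.0556.
Prior odds = 3.4643/4.0556 = 0.8542, so P(C) = 0.8542/(1+0.8542) ≈ 0.46.

P(C) = 0.46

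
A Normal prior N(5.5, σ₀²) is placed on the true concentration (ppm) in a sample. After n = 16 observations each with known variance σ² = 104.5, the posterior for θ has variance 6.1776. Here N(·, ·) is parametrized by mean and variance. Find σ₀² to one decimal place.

Posterior precision equals prior precision plus data precision: 1/σ_n² = 1/σ₀² + n/σ².
So 1/σ₀² = 1/6.1776 − 16/104.5 = 0.161875 − 0.153110 = 0.008765.
Hence σ₀² = 1/0.008765 ≈ 114.1.

σ₀² = 114.1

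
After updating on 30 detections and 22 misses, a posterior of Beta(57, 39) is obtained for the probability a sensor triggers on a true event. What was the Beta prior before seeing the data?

A Beta(α, β) prior with s successes and f failures in binomial data gives a Beta(α+s, β+f) posterior.
So α = 57 − 30 = 27 and β = 39 − 22 = 17.

Beta(27, 17)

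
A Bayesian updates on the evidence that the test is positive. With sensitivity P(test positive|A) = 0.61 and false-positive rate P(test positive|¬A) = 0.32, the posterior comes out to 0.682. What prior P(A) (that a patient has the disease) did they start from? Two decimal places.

P(A) = 0.53

In odds form, posterior odds = prior odds × likelihood ratio, so prior odds = posterior odds ÷ LR.
Posterior odds = 0.682/(1−0.682) = 2.1447. LR = 0.61/0.32 = 1.9062.
Prior odds = 2.1447/1.9062 = 1.1251, so P(A) = 1.1251/(1+1.1251) ≈ 0.53.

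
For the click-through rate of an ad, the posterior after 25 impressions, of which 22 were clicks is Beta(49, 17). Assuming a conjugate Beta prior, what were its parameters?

Under Beta–binomial conjugacy the posterior parameters are (a+s, b+f).
So a = 49 − 22 = 27 and b = 17 − 3 = 14.

Beta(27, 14)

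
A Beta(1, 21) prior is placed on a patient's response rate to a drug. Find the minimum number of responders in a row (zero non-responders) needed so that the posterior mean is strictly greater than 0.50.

k = 21

After k responders and 0 non-responders the posterior is Beta(1+k, 21), with mean (1+k)/(1+21+k).
Set (1+k)/(22+k) > 0.50 and solve: k > (0.50·22 − 1)/(1 − 0.50) = 20.000.
The smallest integer exceeding 20.000 is 21, and checking k=21: (22)/(43) = 0.5116 > 0.50.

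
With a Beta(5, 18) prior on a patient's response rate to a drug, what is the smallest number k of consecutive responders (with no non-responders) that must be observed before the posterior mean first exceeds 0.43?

After k responders and 0 non-responders the posterior is Beta(5+k, 18), with mean (5+k)/(5+18+k).
Set (5+k)/(23+k) > 0.43 and solve: k > (0.43·23 − 5)/(1 − 0.43) = 8.579.
The smallest integer exceeding 8.579 is 9, and checking k=9: (14)/(32) = 0.4375 > 0.43.

k = 9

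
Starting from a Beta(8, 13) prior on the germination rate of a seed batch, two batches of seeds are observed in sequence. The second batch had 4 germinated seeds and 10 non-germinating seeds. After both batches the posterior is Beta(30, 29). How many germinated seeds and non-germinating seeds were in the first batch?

18 germinated seeds and 6 non-germinating seeds

Because Beta–binomial updating is additive in the counts, the combined data contributed (α_post−α_prior, β_post−β_prior) successes and failures.
Total across both batches: 30−8=22 germinated seeds, 29−13=16 non-germinating seeds.
Subtract the second batch: 22−4=18 germinated seeds and 16−10=6 non-germinating seeds.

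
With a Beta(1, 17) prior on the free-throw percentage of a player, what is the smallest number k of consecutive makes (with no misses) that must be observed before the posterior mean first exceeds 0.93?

k = 225

After k makes and 0 misses the posterior is Beta(1+k, 17), with mean (1+k)/(1+17+k).
Set (1+k)/(18+k) > 0.93 and solve: k > (0.93·18 − 1)/(1 − 0.93) = 224.857.
The smallest integer exceeding 224.857 is 225.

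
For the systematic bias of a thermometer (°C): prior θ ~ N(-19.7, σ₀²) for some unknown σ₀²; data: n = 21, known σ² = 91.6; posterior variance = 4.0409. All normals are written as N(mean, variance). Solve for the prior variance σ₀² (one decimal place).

σ₀² = 54.9

Posterior precision equals prior precision plus data precision: 1/σ_n² = 1/σ₀² + n/σ².
So 1/σ₀² = 1/4.0409 − 21/91.6 = 0.247470 − 0.229258 = 0.018212.
Hence σ₀² = 1/0.018212 ≈ 54.9.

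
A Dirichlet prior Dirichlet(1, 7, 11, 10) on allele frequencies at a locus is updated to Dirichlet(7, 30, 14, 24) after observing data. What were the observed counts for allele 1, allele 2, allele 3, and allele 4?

counts (6, 23, 3, 14)

For a Dirichlet(α) prior with multinomial counts c, the posterior is Dirichlet(α + c) componentwise.
Counts are posterior − prior componentwise: 7−1=6, 30−7=23, 14−11=3, 24−10=14.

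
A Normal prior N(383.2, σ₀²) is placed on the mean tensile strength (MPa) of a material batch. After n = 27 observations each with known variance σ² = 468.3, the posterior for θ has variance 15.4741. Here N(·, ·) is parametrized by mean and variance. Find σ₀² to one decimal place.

σ₀² = 143.5

For the Normal–Normal model with known σ², precisions add: τ_n = τ₀ + n/σ².
So 1/σ₀² = 1/15.4741 − 27/468.3 = 0.064624 − 0.057655 = 0.006969.
Hence σ₀² = 1/0.006969 ≈ 143.5.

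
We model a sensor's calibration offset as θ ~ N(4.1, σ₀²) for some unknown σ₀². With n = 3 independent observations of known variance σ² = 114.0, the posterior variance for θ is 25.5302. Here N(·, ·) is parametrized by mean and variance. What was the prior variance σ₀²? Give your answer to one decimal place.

Posterior precision equals prior precision plus data precision: 1/σ_n² = 1/σ₀² + n/σ².
So 1/σ₀² = 1/25.5302 − 3/114.0 = 0.039169 − 0.026316 = 0.012853.
Hence σ₀² = 1/0.012853 ≈ 77.8.

σ₀² = 77.8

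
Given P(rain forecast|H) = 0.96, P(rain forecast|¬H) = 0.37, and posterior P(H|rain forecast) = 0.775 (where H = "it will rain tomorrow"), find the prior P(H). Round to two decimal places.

In odds form, posterior odds = prior odds × likelihood ratio, so prior odds = posterior odds ÷ LR.
Posterior odds = 0.775/(1−0.775) = 3.4444. LR = 0.96/0.37 = 2.5946.
Prior odds = 3.4444/2.5946 = 1.3275, so P(H) = 1.3275/(1+1.3275) ≈ 0.57.

P(H) = 0.57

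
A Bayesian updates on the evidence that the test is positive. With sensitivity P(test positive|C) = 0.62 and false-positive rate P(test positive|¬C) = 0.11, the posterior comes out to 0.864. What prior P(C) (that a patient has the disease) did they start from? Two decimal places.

P(C) = 0.53

In odds form, posterior odds = prior odds × likelihood ratio, so prior odds = posterior odds ÷ LR.
Posterior odds = 0.864/(1−0.864) = 6.3529. LR = 0.62/0.11 = 5.6364.
Prior odds = 6.3529/5.6364 = 1.1271, so P(C) = 1.1271/(1+1.1271) ≈ 0.53.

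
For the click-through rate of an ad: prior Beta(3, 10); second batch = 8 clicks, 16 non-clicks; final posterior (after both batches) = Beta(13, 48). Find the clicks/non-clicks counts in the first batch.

Because Beta–binomial updating is additive in the counts, the combined data contributed (α_post−α_prior, β_post−β_prior) successes and failures.
Total across both batches: 13−3=10 clicks, 48−10=38 non-clicks.
Subtract the second batch: 10−8=2 clicks and 38−16=22 non-clicks.

2 clicks and 22 non-clicks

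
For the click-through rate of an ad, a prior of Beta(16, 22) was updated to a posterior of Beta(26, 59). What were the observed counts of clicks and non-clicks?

A Beta(α, β) prior with s successes and f failures in binomial data gives a Beta(α+s, β+f) posterior.
So s = 26 − 16 = 10 and f = 59 − 22 = 37.

10 clicks and 37 non-clicks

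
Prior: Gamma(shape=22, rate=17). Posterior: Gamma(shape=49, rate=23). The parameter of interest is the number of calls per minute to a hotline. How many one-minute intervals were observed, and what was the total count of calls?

n = 6 one-minute intervals with total 27 calls

A Gamma(α, β) prior (rate parametrization) on a Poisson rate with n observations summing to S gives posterior Gamma(α+S, β+n).
Matching: Σxᵢ = 49 − 22 = 27 and n = 23 − 17 = 6.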